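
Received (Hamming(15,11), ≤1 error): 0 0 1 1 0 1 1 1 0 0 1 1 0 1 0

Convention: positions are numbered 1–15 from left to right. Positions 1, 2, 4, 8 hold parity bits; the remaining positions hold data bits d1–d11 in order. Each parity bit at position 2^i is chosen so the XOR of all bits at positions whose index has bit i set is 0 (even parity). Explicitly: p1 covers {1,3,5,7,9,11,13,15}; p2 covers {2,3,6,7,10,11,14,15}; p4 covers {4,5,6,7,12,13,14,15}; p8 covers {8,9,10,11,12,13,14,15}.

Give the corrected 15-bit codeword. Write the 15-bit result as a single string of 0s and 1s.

s1 (pos 1,3,5,7,9,11,13,15): 0⊕1⊕0⊕1⊕0⊕1⊕0⊕0 = 1
s2 (pos 2,3,6,7,10,11,14,15): 0⊕1⊕1⊕1⊕0⊕1⊕1⊕0 = 1
s4 (pos 4,5,6,7,12,13,14,15): 1⊕0⊕1⊕1⊕1⊕0⊕1⊕0 = 1
s8 (pos 8,9,10,11,12,13,14,15): 1⊕0⊕0⊕1⊕1⊕0⊕1⊕0 = 0
Syndrome s8…s1 = 0111 → error at position 7.
Flip position 7: 001101110011010 → 001101010011010

001101010011010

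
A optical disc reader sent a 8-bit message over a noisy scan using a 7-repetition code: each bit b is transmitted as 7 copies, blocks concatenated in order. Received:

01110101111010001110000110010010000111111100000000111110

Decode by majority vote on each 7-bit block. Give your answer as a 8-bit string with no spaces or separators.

11000101

Block 1 (0111010): 4 ones → 1
Block 2 (1111010): 5 ones → 1
Block 3 (0011100): 3 ones → 0
Block 4 (0011001): 3 ones → 0
Block 5 (0010000): 1 one → 0
Block 6 (1111111): 7 ones → 1
Block 7 (0000000): 0 ones → 0
Block 8 (0111110): 5 ones → 1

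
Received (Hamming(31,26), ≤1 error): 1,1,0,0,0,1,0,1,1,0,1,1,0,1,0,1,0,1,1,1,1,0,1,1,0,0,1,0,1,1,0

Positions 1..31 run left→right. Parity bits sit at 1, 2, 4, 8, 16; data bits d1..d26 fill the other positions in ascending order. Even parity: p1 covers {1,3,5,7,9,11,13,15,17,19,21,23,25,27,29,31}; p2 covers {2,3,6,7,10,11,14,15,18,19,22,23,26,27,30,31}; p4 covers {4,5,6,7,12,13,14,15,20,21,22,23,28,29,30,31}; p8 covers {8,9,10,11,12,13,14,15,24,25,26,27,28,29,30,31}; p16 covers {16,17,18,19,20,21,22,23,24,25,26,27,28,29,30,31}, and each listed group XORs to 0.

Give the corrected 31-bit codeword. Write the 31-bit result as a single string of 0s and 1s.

s1 (pos 1,3,5,7,9,11,13,15,17,19,21,23,25,27,29,31): 1⊕0⊕0⊕0⊕1⊕1⊕0⊕0⊕0⊕1⊕1⊕1⊕0⊕1⊕1⊕0 = 0
s2 (pos 2,3,6,7,10,11,14,15,18,19,22,23,26,27,30,31): 1⊕0⊕1⊕0⊕0⊕1⊕1⊕0⊕1⊕1⊕0⊕1⊕0⊕1⊕1⊕0 = 1
s4 (pos 4,5,6,7,12,13,14,15,20,21,22,23,28,29,30,31): 0⊕0⊕1⊕0⊕1⊕0⊕1⊕0⊕1⊕1⊕0⊕1⊕0⊕1⊕1⊕0 = 0
s8 (pos 8,9,10,11,12,13,14,15,24,25,26,27,28,29,30,31): 1⊕1⊕0⊕1⊕1⊕0⊕1⊕0⊕1⊕0⊕0⊕1⊕0⊕1⊕1⊕0 = 1
s16 (pos 16,17,18,19,20,21,22,23,24,25,26,27,28,29,30,31): 1⊕0⊕1⊕1⊕1⊕1⊕0⊕1⊕1⊕0⊕0⊕1⊕0⊕1⊕1⊕0 = 0
Syndrome s16…s1 = 01010 → error at position 10.
Flip position 10: 1100010110110101011110110010110 → 1100010111110101011110110010110

1100010111110101011110110010110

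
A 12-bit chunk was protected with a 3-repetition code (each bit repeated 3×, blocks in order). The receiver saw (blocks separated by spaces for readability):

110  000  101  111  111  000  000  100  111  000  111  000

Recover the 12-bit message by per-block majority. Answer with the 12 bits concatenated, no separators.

101110001010

Block 1 (110): 2 ones → 1
Block 2 (000): 0 ones → 0
Block 3 (101): 2 ones → 1
Block 4 (111): 3 ones → 1
Block 5 (111): 3 ones → 1
Block 6 (000): 0 ones → 0
Block 7 (000): 0 ones → 0
Block 8 (100): 1 one → 0
Block 9 (111): 3 ones → 1
Block 10 (000): 0 ones → 0
Block 11 (111): 3 ones → 1
Block 12 (000): 0 ones → 0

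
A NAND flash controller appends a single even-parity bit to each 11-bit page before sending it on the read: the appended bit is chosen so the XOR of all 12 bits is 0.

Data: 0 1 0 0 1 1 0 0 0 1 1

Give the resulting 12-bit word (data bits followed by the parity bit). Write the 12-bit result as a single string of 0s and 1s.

010011000111

XOR of the 11 data bits: 0⊕1⊕0⊕0⊕1⊕1⊕0⊕0⊕0⊕1⊕1 = 1
Parity bit = 1 (so all 12 bits XOR to 0).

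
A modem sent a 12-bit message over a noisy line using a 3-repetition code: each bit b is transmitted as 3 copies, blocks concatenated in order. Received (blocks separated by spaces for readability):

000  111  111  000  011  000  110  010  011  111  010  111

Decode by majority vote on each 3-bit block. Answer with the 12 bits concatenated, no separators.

011010101101

Block 1 (000): 0 ones → 0
Block 2 (111): 3 ones → 1
Block 3 (111): 3 ones → 1
Block 4 (000): 0 ones → 0
Block 5 (011): 2 ones → 1
Block 6 (000): 0 ones → 0
Block 7 (110): 2 ones → 1
Block 8 (010): 1 one → 0
Block 9 (011): 2 ones → 1
Block 10 (111): 3 ones → 1
Block 11 (010): 1 one → 0
Block 12 (111): 3 ones → 1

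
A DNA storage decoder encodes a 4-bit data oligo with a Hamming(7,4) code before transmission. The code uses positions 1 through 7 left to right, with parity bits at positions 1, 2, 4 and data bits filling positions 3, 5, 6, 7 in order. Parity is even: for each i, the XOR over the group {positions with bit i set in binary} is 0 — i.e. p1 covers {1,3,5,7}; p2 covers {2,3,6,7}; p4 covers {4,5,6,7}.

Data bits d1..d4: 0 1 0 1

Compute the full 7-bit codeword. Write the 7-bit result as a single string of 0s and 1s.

0100101

Place data at non-parity positions: p1 p2 0 p4 1 0 1
p1 (pos 1,3,5,7): XOR of data positions = 0⊕1⊕1 = 0
p2 (pos 2,3,6,7): XOR of data positions = 0⊕0⊕1 = 1
p4 (pos 4,5,6,7): XOR of data positions = 1⊕0⊕1 = 0
Codeword: 0100101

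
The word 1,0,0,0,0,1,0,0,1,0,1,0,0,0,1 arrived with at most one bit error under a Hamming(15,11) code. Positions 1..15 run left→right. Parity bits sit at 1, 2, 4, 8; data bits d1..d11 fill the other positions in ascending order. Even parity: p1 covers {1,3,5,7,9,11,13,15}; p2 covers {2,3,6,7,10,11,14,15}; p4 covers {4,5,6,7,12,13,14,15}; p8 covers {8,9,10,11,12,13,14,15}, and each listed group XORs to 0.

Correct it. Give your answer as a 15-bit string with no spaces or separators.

100001001110001

s1 (pos 1,3,5,7,9,11,13,15): 1⊕0⊕0⊕0⊕1⊕1⊕0⊕1 = 0
s2 (pos 2,3,6,7,10,11,14,15): 0⊕0⊕1⊕0⊕0⊕1⊕0⊕1 = 1
s4 (pos 4,5,6,7,12,13,14,15): 0⊕0⊕1⊕0⊕0⊕0⊕0⊕1 = 0
s8 (pos 8,9,10,11,12,13,14,15): 0⊕1⊕0⊕1⊕0⊕0⊕0⊕1 = 1
Syndrome s8…s1 = 1010 → error at position 10.
Flip position 10: 100001001010001 → 100001001110001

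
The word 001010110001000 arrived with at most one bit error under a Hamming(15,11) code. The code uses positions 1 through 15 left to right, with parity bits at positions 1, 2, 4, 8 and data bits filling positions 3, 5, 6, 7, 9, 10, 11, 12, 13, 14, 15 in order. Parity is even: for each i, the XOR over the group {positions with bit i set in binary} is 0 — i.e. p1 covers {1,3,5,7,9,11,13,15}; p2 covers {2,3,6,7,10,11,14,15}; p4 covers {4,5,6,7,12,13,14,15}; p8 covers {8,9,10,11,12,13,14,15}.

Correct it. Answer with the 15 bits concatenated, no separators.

001000110001000

s1 (pos 1,3,5,7,9,11,13,15): 0⊕1⊕1⊕1⊕0⊕0⊕0⊕0 = 1
s2 (pos 2,3,6,7,10,11,14,15): 0⊕1⊕0⊕1⊕0⊕0⊕0⊕0 = 0
s4 (pos 4,5,6,7,12,13,14,15): 0⊕1⊕0⊕1⊕1⊕0⊕0⊕0 = 1
s8 (pos 8,9,10,11,12,13,14,15): 1⊕0⊕0⊕0⊕1⊕0⊕0⊕0 = 0
Syndrome s8…s1 = 0101 → error at position 5.
Flip position 5: 001010110001000 → 001000110001000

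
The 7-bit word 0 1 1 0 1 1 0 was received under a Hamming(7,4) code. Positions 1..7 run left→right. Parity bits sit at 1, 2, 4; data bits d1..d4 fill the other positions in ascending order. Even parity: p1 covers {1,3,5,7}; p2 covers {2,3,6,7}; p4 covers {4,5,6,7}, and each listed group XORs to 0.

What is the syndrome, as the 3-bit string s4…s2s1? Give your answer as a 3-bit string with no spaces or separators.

s1 (pos 1,3,5,7): 0⊕1⊕1⊕0 = 0
s2 (pos 2,3,6,7): 1⊕1⊕1⊕0 = 1
s4 (pos 4,5,6,7): 0⊕1⊕1⊕0 = 0
Syndrome s4…s1 = 010 → error at position 2.

010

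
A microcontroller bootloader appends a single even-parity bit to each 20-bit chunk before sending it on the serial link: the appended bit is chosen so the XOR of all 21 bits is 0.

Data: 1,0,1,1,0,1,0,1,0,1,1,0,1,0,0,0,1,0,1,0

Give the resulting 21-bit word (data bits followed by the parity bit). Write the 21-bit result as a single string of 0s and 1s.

XOR of the 20 data bits: 1⊕0⊕1⊕1⊕0⊕1⊕0⊕1⊕0⊕1⊕1⊕0⊕1⊕0⊕0⊕0⊕1⊕0⊕1⊕0 = 0
Parity bit = 0 (so all 21 bits XOR to 0).

101101010110100010100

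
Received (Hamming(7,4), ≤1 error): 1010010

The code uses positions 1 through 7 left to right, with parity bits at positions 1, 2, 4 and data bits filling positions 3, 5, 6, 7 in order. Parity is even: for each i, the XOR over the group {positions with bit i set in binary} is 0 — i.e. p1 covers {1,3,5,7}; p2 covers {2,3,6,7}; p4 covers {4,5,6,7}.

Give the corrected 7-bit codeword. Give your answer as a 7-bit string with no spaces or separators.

s1 (pos 1,3,5,7): 1⊕1⊕0⊕0 = 0
s2 (pos 2,3,6,7): 0⊕1⊕1⊕0 = 0
s4 (pos 4,5,6,7): 0⊕0⊕1⊕0 = 1
Syndrome s4…s1 = 100 → error at position 4.
Flip position 4: 1010010 → 1011010

1011010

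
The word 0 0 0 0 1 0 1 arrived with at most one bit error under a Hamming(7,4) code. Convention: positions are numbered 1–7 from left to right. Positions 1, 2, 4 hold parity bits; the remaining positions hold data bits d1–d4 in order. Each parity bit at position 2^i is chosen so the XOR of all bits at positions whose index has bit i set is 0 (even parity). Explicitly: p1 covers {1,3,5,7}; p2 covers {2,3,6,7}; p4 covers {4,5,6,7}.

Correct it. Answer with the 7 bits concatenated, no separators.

s1 (pos 1,3,5,7): 0⊕0⊕1⊕1 = 0
s2 (pos 2,3,6,7): 0⊕0⊕0⊕1 = 1
s4 (pos 4,5,6,7): 0⊕1⊕0⊕1 = 0
Syndrome s4…s1 = 010 → error at position 2.
Flip position 2: 0000101 → 0100101

0100101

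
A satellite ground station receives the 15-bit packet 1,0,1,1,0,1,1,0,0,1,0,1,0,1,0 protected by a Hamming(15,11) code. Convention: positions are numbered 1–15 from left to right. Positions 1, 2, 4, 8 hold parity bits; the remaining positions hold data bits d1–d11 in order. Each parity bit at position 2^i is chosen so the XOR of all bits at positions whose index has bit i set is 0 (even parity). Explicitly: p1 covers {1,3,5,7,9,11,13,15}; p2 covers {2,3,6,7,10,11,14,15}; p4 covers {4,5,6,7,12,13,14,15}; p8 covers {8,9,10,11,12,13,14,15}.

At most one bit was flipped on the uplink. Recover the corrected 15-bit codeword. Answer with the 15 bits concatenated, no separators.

s1 (pos 1,3,5,7,9,11,13,15): 1⊕1⊕0⊕1⊕0⊕0⊕0⊕0 = 1
s2 (pos 2,3,6,7,10,11,14,15): 0⊕1⊕1⊕1⊕1⊕0⊕1⊕0 = 1
s4 (pos 4,5,6,7,12,13,14,15): 1⊕0⊕1⊕1⊕1⊕0⊕1⊕0 = 1
s8 (pos 8,9,10,11,12,13,14,15): 0⊕0⊕1⊕0⊕1⊕0⊕1⊕0 = 1
Syndrome s8…s1 = 1111 → error at position 15.
Flip position 15: 101101100101010 → 101101100101011

101101100101011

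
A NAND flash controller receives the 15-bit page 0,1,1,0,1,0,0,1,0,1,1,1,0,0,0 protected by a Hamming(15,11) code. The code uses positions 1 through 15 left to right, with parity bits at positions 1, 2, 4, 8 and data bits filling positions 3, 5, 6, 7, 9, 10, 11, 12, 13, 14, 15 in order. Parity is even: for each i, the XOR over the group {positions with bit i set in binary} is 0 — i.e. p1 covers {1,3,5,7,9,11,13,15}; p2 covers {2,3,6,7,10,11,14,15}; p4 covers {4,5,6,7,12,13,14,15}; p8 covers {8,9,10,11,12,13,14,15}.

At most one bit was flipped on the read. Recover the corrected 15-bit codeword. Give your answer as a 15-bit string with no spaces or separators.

s1 (pos 1,3,5,7,9,11,13,15): 0⊕1⊕1⊕0⊕0⊕1⊕0⊕0 = 1
s2 (pos 2,3,6,7,10,11,14,15): 1⊕1⊕0⊕0⊕1⊕1⊕0⊕0 = 0
s4 (pos 4,5,6,7,12,13,14,15): 0⊕1⊕0⊕0⊕1⊕0⊕0⊕0 = 0
s8 (pos 8,9,10,11,12,13,14,15): 1⊕0⊕1⊕1⊕1⊕0⊕0⊕0 = 0
Syndrome s8…s1 = 0001 → error at position 1.
Flip position 1: 011010010111000 → 111010010111000

111010010111000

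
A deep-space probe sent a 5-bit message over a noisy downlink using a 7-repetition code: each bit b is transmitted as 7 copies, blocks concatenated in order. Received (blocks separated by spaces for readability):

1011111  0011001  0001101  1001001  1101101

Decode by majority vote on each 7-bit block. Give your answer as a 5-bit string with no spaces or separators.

Block 1 (1011111): 6 ones → 1
Block 2 (0011001): 3 ones → 0
Block 3 (0001101): 3 ones → 0
Block 4 (1001001): 3 ones → 0
Block 5 (1101101): 5 ones → 1

10001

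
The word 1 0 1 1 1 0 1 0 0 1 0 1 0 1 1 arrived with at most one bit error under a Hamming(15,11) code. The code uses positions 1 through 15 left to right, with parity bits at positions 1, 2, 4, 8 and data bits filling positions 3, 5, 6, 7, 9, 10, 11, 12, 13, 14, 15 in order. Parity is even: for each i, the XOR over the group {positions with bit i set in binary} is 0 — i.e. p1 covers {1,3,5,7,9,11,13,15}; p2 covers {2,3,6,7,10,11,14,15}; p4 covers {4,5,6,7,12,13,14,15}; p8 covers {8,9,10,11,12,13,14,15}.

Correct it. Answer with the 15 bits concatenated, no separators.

100110100101011

s1 (pos 1,3,5,7,9,11,13,15): 1⊕1⊕1⊕1⊕0⊕0⊕0⊕1 = 1
s2 (pos 2,3,6,7,10,11,14,15): 0⊕1⊕0⊕1⊕1⊕0⊕1⊕1 = 1
s4 (pos 4,5,6,7,12,13,14,15): 1⊕1⊕0⊕1⊕1⊕0⊕1⊕1 = 0
s8 (pos 8,9,10,11,12,13,14,15): 0⊕0⊕1⊕0⊕1⊕0⊕1⊕1 = 0
Syndrome s8…s1 = 0011 → error at position 3.
Flip position 3: 101110100101011 → 100110100101011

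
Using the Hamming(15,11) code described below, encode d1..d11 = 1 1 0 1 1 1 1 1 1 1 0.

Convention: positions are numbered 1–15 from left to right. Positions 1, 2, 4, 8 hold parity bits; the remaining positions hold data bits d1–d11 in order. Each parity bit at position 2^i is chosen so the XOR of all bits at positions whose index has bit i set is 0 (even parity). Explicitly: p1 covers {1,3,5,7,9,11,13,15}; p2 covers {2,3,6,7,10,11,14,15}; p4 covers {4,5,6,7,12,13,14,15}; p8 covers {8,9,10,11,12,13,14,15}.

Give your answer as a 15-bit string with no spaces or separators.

011110101111110

Place data at non-parity positions: p1 p2 1 p4 1 0 1 p8 1 1 1 1 1 1 0
p1 (pos 1,3,5,7,9,11,13,15): XOR of data positions = 1⊕1⊕1⊕1⊕1⊕1⊕0 = 0
p2 (pos 2,3,6,7,10,11,14,15): XOR of data positions = 1⊕0⊕1⊕1⊕1⊕1⊕0 = 1
p4 (pos 4,5,6,7,12,13,14,15): XOR of data positions = 1⊕0⊕1⊕1⊕1⊕1⊕0 = 1
p8 (pos 8,9,10,11,12,13,14,15): XOR of data positions = 1⊕1⊕1⊕1⊕1⊕1⊕0 = 0
Codeword: 011110101111110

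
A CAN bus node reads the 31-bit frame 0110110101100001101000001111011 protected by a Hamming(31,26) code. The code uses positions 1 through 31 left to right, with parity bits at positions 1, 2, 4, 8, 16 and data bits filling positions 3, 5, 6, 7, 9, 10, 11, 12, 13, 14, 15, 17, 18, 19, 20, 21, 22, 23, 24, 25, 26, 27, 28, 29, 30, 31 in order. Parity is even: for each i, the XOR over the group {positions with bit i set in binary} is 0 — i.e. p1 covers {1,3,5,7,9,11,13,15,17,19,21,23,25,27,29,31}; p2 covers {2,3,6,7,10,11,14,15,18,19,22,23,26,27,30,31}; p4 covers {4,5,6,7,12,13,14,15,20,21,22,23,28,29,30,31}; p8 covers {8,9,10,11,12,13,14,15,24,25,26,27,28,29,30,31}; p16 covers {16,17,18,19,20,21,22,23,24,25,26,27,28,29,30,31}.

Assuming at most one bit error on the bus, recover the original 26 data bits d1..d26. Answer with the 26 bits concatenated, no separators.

s1 (pos 1,3,5,7,9,11,13,15,17,19,21,23,25,27,29,31): 0⊕1⊕1⊕0⊕0⊕1⊕0⊕0⊕1⊕1⊕0⊕0⊕1⊕1⊕0⊕1 = 0
s2 (pos 2,3,6,7,10,11,14,15,18,19,22,23,26,27,30,31): 1⊕1⊕1⊕0⊕1⊕1⊕0⊕0⊕0⊕1⊕0⊕0⊕1⊕1⊕1⊕1 = 0
s4 (pos 4,5,6,7,12,13,14,15,20,21,22,23,28,29,30,31): 0⊕1⊕1⊕0⊕0⊕0⊕0⊕0⊕0⊕0⊕0⊕0⊕1⊕0⊕1⊕1 = 1
s8 (pos 8,9,10,11,12,13,14,15,24,25,26,27,28,29,30,31): 1⊕0⊕1⊕1⊕0⊕0⊕0⊕0⊕0⊕1⊕1⊕1⊕1⊕0⊕1⊕1 = 1
s16 (pos 16,17,18,19,20,21,22,23,24,25,26,27,28,29,30,31): 1⊕1⊕0⊕1⊕0⊕0⊕0⊕0⊕0⊕1⊕1⊕1⊕1⊕0⊕1⊕1 = 1
Syndrome s16…s1 = 11100 → error at position 28.
Flip position 28: 0110110101100001101000001111011 → 0110110101100001101000001110011
Read data bits from positions 3,5,6,7,9,10,11,12,13,14,15,17,18,19,20,21,22,23,24,25,26,27,28,29,30,31: 11100110000101000001110011

11100110000101000001110011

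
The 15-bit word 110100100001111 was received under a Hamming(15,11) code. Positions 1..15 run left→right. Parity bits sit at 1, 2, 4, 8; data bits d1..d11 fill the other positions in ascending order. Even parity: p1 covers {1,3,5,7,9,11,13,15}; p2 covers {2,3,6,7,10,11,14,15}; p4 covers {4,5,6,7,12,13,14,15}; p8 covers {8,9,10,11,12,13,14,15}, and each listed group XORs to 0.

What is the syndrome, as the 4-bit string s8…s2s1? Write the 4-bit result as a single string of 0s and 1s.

s1 (pos 1,3,5,7,9,11,13,15): 1⊕0⊕0⊕1⊕0⊕0⊕1⊕1 = 0
s2 (pos 2,3,6,7,10,11,14,15): 1⊕0⊕0⊕1⊕0⊕0⊕1⊕1 = 0
s4 (pos 4,5,6,7,12,13,14,15): 1⊕0⊕0⊕1⊕1⊕1⊕1⊕1 = 0
s8 (pos 8,9,10,11,12,13,14,15): 0⊕0⊕0⊕0⊕1⊕1⊕1⊕1 = 0
Syndrome s8…s1 = 0000 → no error.

0000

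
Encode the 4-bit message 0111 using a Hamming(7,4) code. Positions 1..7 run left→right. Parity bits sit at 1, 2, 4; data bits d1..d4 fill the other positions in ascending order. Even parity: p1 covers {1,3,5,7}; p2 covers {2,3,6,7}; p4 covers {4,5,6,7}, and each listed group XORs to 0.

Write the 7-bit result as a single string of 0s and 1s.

Place data at non-parity positions: p1 p2 0 p4 1 1 1
p1 (pos 1,3,5,7): XOR of data positions = 0⊕1⊕1 = 0
p2 (pos 2,3,6,7): XOR of data positions = 0⊕1⊕1 = 0
p4 (pos 4,5,6,7): XOR of data positions = 1⊕1⊕1 = 1
Codeword: 0001111

0001111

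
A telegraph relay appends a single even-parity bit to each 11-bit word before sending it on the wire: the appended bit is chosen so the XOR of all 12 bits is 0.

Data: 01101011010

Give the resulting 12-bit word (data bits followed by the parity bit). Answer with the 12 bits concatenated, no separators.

XOR of the 11 data bits: 0⊕1⊕1⊕0⊕1⊕0⊕1⊕1⊕0⊕1⊕0 = 0
Parity bit = 0 (so all 12 bits XOR to 0).

011010110100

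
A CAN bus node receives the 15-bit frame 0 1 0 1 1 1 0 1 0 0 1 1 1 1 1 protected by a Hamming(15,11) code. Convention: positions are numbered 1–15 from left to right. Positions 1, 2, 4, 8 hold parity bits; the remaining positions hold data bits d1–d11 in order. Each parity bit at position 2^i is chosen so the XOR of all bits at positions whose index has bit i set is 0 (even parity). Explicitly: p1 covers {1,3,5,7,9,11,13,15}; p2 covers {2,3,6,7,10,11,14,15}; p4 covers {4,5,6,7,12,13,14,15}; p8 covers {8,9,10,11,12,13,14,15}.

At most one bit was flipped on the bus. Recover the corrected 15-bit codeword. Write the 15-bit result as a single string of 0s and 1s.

010110010011111

s1 (pos 1,3,5,7,9,11,13,15): 0⊕0⊕1⊕0⊕0⊕1⊕1⊕1 = 0
s2 (pos 2,3,6,7,10,11,14,15): 1⊕0⊕1⊕0⊕0⊕1⊕1⊕1 = 1
s4 (pos 4,5,6,7,12,13,14,15): 1⊕1⊕1⊕0⊕1⊕1⊕1⊕1 = 1
s8 (pos 8,9,10,11,12,13,14,15): 1⊕0⊕0⊕1⊕1⊕1⊕1⊕1 = 0
Syndrome s8…s1 = 0110 → error at position 6.
Flip position 6: 010111010011111 → 010110010011111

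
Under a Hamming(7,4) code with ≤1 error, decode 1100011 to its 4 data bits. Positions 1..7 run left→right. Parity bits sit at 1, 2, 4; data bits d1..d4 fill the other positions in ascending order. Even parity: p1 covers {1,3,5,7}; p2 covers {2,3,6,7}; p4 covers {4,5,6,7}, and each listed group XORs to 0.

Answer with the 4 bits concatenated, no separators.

0011

s1 (pos 1,3,5,7): 1⊕0⊕0⊕1 = 0
s2 (pos 2,3,6,7): 1⊕0⊕1⊕1 = 1
s4 (pos 4,5,6,7): 0⊕0⊕1⊕1 = 0
Syndrome s4…s1 = 010 → error at position 2.
Flip position 2: 1100011 → 1000011
Read data bits from positions 3,5,6,7: 0011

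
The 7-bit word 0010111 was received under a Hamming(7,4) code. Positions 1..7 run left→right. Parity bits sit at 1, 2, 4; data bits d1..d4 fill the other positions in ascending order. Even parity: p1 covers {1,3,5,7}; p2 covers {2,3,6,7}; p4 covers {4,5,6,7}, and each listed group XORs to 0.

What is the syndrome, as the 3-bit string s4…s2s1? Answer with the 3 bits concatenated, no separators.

s1 (pos 1,3,5,7): 0⊕1⊕1⊕1 = 1
s2 (pos 2,3,6,7): 0⊕1⊕1⊕1 = 1
s4 (pos 4,5,6,7): 0⊕1⊕1⊕1 = 1
Syndrome s4…s1 = 111 → error at position 7.

111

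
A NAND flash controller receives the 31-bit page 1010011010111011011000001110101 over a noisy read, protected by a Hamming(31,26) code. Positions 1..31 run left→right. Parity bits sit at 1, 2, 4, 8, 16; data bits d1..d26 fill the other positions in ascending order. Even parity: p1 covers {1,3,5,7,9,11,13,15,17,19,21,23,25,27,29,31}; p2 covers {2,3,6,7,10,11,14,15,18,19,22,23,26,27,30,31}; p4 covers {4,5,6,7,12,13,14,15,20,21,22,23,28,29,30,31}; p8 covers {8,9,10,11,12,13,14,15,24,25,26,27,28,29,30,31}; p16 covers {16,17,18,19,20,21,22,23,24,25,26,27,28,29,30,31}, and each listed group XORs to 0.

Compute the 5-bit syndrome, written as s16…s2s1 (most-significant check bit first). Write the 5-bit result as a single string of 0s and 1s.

00100

s1 (pos 1,3,5,7,9,11,13,15,17,19,21,23,25,27,29,31): 1⊕1⊕0⊕1⊕1⊕1⊕1⊕1⊕0⊕1⊕0⊕0⊕1⊕1⊕1⊕1 = 0
s2 (pos 2,3,6,7,10,11,14,15,18,19,22,23,26,27,30,31): 0⊕1⊕1⊕1⊕0⊕1⊕0⊕1⊕1⊕1⊕0⊕0⊕1⊕1⊕0⊕1 = 0
s4 (pos 4,5,6,7,12,13,14,15,20,21,22,23,28,29,30,31): 0⊕0⊕1⊕1⊕1⊕1⊕0⊕1⊕0⊕0⊕0⊕0⊕0⊕1⊕0⊕1 = 1
s8 (pos 8,9,10,11,12,13,14,15,24,25,26,27,28,29,30,31): 0⊕1⊕0⊕1⊕1⊕1⊕0⊕1⊕0⊕1⊕1⊕1⊕0⊕1⊕0⊕1 = 0
s16 (pos 16,17,18,19,20,21,22,23,24,25,26,27,28,29,30,31): 1⊕0⊕1⊕1⊕0⊕0⊕0⊕0⊕0⊕1⊕1⊕1⊕0⊕1⊕0⊕1 = 0
Syndrome s16…s1 = 00100 → error at position 4.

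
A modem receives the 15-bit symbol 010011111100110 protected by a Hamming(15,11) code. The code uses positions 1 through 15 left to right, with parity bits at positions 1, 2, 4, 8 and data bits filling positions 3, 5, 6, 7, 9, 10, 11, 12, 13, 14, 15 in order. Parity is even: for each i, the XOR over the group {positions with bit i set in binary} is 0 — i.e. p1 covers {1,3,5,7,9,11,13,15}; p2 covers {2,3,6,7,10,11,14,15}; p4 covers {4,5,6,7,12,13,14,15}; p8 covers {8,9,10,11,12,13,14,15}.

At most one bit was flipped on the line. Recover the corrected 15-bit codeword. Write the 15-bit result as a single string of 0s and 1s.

s1 (pos 1,3,5,7,9,11,13,15): 0⊕0⊕1⊕1⊕1⊕0⊕1⊕0 = 0
s2 (pos 2,3,6,7,10,11,14,15): 1⊕0⊕1⊕1⊕1⊕0⊕1⊕0 = 1
s4 (pos 4,5,6,7,12,13,14,15): 0⊕1⊕1⊕1⊕0⊕1⊕1⊕0 = 1
s8 (pos 8,9,10,11,12,13,14,15): 1⊕1⊕1⊕0⊕0⊕1⊕1⊕0 = 1
Syndrome s8…s1 = 1110 → error at position 14.
Flip position 14: 010011111100110 → 010011111100100

010011111100100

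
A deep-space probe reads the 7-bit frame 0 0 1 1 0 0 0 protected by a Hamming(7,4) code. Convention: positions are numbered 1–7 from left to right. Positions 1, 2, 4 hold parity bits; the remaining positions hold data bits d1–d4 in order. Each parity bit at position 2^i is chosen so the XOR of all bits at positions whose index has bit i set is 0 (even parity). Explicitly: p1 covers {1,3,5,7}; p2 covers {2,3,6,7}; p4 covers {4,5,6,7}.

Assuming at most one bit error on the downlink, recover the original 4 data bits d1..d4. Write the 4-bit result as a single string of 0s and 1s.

s1 (pos 1,3,5,7): 0⊕1⊕0⊕0 = 1
s2 (pos 2,3,6,7): 0⊕1⊕0⊕0 = 1
s4 (pos 4,5,6,7): 1⊕0⊕0⊕0 = 1
Syndrome s4…s1 = 111 → error at position 7.
Flip position 7: 0011000 → 0011001
Read data bits from positions 3,5,6,7: 1001

1001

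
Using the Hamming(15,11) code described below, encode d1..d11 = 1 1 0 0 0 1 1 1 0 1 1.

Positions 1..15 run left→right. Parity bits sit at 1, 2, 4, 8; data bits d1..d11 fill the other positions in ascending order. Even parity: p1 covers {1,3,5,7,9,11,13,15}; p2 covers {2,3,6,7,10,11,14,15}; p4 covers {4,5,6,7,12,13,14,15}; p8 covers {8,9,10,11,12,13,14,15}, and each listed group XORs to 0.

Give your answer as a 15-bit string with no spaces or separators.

011010010111011

Place data at non-parity positions: p1 p2 1 p4 1 0 0 p8 0 1 1 1 0 1 1
p1 (pos 1,3,5,7,9,11,13,15): XOR of data positions = 1⊕1⊕0⊕0⊕1⊕0⊕1 = 0
p2 (pos 2,3,6,7,10,11,14,15): XOR of data positions = 1⊕0⊕0⊕1⊕1⊕1⊕1 = 1
p4 (pos 4,5,6,7,12,13,14,15): XOR of data positions = 1⊕0⊕0⊕1⊕0⊕1⊕1 = 0
p8 (pos 8,9,10,11,12,13,14,15): XOR of data positions = 0⊕1⊕1⊕1⊕0⊕1⊕1 = 1
Codeword: 011010010111011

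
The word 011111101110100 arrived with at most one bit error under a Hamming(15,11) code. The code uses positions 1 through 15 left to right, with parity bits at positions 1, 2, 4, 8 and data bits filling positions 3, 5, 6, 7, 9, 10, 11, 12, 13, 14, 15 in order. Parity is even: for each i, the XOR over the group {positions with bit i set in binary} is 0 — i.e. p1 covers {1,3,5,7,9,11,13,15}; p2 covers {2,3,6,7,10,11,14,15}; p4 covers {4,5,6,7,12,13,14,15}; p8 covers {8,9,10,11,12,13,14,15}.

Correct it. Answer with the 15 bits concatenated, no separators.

011011101110100

s1 (pos 1,3,5,7,9,11,13,15): 0⊕1⊕1⊕1⊕1⊕1⊕1⊕0 = 0
s2 (pos 2,3,6,7,10,11,14,15): 1⊕1⊕1⊕1⊕1⊕1⊕0⊕0 = 0
s4 (pos 4,5,6,7,12,13,14,15): 1⊕1⊕1⊕1⊕0⊕1⊕0⊕0 = 1
s8 (pos 8,9,10,11,12,13,14,15): 0⊕1⊕1⊕1⊕0⊕1⊕0⊕0 = 0
Syndrome s8…s1 = 0100 → error at position 4.
Flip position 4: 011111101110100 → 011011101110100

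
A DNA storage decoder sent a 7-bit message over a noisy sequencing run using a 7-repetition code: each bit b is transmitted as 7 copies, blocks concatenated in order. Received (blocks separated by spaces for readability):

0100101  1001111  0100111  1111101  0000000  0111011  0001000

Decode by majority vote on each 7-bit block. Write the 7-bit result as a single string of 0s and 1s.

Block 1 (0100101): 3 ones → 0
Block 2 (1001111): 5 ones → 1
Block 3 (0100111): 4 ones → 1
Block 4 (1111101): 6 ones → 1
Block 5 (0000000): 0 ones → 0
Block 6 (0111011): 5 ones → 1
Block 7 (0001000): 1 one → 0

0111010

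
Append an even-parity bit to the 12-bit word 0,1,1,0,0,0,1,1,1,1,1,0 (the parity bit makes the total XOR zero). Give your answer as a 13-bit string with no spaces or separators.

XOR of the 12 data bits: 0⊕1⊕1⊕0⊕0⊕0⊕1⊕1⊕1⊕1⊕1⊕0 = 1
Parity bit = 1 (so all 13 bits XOR to 0).

0110001111101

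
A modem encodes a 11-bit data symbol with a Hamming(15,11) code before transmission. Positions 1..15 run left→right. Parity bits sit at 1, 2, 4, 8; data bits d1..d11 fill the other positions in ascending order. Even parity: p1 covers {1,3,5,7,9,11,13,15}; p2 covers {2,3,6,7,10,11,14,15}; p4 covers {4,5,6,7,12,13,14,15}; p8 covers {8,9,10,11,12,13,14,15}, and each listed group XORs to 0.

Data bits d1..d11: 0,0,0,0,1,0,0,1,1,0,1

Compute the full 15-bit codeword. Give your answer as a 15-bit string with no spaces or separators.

Place data at non-parity positions: p1 p2 0 p4 0 0 0 p8 1 0 0 1 1 0 1
p1 (pos 1,3,5,7,9,11,13,15): XOR of data positions = 0⊕0⊕0⊕1⊕0⊕1⊕1 = 1
p2 (pos 2,3,6,7,10,11,14,15): XOR of data positions = 0⊕0⊕0⊕0⊕0⊕0⊕1 = 1
p4 (pos 4,5,6,7,12,13,14,15): XOR of data positions = 0⊕0⊕0⊕1⊕1⊕0⊕1 = 1
p8 (pos 8,9,10,11,12,13,14,15): XOR of data positions = 1⊕0⊕0⊕1⊕1⊕0⊕1 = 0
Codeword: 110100001001101

110100001001101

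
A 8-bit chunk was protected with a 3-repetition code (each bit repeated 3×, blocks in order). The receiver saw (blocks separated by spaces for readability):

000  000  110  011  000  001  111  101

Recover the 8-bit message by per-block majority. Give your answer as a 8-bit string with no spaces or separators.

Block 1 (000): 0 ones → 0
Block 2 (000): 0 ones → 0
Block 3 (110): 2 ones → 1
Block 4 (011): 2 ones → 1
Block 5 (000): 0 ones → 0
Block 6 (001): 1 one → 0
Block 7 (111): 3 ones → 1
Block 8 (101): 2 ones → 1

00110011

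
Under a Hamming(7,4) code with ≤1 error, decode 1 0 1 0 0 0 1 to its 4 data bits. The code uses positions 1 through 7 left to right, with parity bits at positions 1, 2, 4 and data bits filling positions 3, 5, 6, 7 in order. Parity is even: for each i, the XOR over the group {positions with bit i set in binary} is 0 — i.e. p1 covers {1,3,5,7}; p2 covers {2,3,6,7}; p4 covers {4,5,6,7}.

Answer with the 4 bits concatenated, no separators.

s1 (pos 1,3,5,7): 1⊕1⊕0⊕1 = 1
s2 (pos 2,3,6,7): 0⊕1⊕0⊕1 = 0
s4 (pos 4,5,6,7): 0⊕0⊕0⊕1 = 1
Syndrome s4…s1 = 101 → error at position 5.
Flip position 5: 1010001 → 1010101
Read data bits from positions 3,5,6,7: 1101

1101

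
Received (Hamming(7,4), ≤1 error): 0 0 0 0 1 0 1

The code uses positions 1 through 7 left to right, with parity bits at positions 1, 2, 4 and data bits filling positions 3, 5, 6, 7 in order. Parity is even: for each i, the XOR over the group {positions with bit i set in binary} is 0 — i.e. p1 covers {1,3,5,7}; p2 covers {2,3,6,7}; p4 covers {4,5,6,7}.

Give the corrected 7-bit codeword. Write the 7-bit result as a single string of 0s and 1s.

0100101

s1 (pos 1,3,5,7): 0⊕0⊕1⊕1 = 0
s2 (pos 2,3,6,7): 0⊕0⊕0⊕1 = 1
s4 (pos 4,5,6,7): 0⊕1⊕0⊕1 = 0
Syndrome s4…s1 = 010 → error at position 2.
Flip position 2: 0000101 → 0100101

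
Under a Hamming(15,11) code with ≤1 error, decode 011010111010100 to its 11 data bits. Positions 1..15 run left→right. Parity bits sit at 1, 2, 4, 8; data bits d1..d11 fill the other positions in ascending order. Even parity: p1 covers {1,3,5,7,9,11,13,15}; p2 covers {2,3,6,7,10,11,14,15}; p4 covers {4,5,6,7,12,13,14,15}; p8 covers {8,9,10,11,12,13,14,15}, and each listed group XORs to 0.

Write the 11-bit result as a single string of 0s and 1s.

s1 (pos 1,3,5,7,9,11,13,15): 0⊕1⊕1⊕1⊕1⊕1⊕1⊕0 = 0
s2 (pos 2,3,6,7,10,11,14,15): 1⊕1⊕0⊕1⊕0⊕1⊕0⊕0 = 0
s4 (pos 4,5,6,7,12,13,14,15): 0⊕1⊕0⊕1⊕0⊕1⊕0⊕0 = 1
s8 (pos 8,9,10,11,12,13,14,15): 1⊕1⊕0⊕1⊕0⊕1⊕0⊕0 = 0
Syndrome s8…s1 = 0100 → error at position 4.
Flip position 4: 011010111010100 → 011110111010100
Read data bits from positions 3,5,6,7,9,10,11,12,13,14,15: 11011010100

11011010100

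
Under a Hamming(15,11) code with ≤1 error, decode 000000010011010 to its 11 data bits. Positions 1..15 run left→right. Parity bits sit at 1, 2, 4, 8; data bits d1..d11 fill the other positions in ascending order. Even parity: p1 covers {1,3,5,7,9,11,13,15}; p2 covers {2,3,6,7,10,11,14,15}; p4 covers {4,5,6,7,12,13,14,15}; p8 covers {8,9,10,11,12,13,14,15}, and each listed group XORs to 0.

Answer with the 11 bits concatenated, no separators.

s1 (pos 1,3,5,7,9,11,13,15): 0⊕0⊕0⊕0⊕0⊕1⊕0⊕0 = 1
s2 (pos 2,3,6,7,10,11,14,15): 0⊕0⊕0⊕0⊕0⊕1⊕1⊕0 = 0
s4 (pos 4,5,6,7,12,13,14,15): 0⊕0⊕0⊕0⊕1⊕0⊕1⊕0 = 0
s8 (pos 8,9,10,11,12,13,14,15): 1⊕0⊕0⊕1⊕1⊕0⊕1⊕0 = 0
Syndrome s8…s1 = 0001 → error at position 1.
Flip position 1: 000000010011010 → 100000010011010
Read data bits from positions 3,5,6,7,9,10,11,12,13,14,15: 00000011010

00000011010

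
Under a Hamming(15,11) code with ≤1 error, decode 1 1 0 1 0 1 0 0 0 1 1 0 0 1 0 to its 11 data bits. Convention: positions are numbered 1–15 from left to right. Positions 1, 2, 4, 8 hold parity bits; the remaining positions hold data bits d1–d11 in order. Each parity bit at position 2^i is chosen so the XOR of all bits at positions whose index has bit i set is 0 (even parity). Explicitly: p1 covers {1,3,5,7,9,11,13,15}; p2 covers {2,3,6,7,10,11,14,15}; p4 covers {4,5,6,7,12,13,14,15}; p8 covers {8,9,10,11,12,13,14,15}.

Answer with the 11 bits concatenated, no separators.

00100110000

s1 (pos 1,3,5,7,9,11,13,15): 1⊕0⊕0⊕0⊕0⊕1⊕0⊕0 = 0
s2 (pos 2,3,6,7,10,11,14,15): 1⊕0⊕1⊕0⊕1⊕1⊕1⊕0 = 1
s4 (pos 4,5,6,7,12,13,14,15): 1⊕0⊕1⊕0⊕0⊕0⊕1⊕0 = 1
s8 (pos 8,9,10,11,12,13,14,15): 0⊕0⊕1⊕1⊕0⊕0⊕1⊕0 = 1
Syndrome s8…s1 = 1110 → error at position 14.
Flip position 14: 110101000110010 → 110101000110000
Read data bits from positions 3,5,6,7,9,10,11,12,13,14,15: 00100110000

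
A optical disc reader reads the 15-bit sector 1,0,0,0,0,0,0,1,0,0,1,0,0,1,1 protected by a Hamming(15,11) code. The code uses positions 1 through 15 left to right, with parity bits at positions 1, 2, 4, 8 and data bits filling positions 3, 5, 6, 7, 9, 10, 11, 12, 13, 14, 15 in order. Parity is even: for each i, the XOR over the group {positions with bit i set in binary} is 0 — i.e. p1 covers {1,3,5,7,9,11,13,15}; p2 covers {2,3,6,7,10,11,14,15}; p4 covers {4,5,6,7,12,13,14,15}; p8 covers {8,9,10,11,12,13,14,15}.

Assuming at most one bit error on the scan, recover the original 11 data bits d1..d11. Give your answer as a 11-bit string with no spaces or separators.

s1 (pos 1,3,5,7,9,11,13,15): 1⊕0⊕0⊕0⊕0⊕1⊕0⊕1 = 1
s2 (pos 2,3,6,7,10,11,14,15): 0⊕0⊕0⊕0⊕0⊕1⊕1⊕1 = 1
s4 (pos 4,5,6,7,12,13,14,15): 0⊕0⊕0⊕0⊕0⊕0⊕1⊕1 = 0
s8 (pos 8,9,10,11,12,13,14,15): 1⊕0⊕0⊕1⊕0⊕0⊕1⊕1 = 0
Syndrome s8…s1 = 0011 → error at position 3.
Flip position 3: 100000010010011 → 101000010010011
Read data bits from positions 3,5,6,7,9,10,11,12,13,14,15: 10000010011

10000010011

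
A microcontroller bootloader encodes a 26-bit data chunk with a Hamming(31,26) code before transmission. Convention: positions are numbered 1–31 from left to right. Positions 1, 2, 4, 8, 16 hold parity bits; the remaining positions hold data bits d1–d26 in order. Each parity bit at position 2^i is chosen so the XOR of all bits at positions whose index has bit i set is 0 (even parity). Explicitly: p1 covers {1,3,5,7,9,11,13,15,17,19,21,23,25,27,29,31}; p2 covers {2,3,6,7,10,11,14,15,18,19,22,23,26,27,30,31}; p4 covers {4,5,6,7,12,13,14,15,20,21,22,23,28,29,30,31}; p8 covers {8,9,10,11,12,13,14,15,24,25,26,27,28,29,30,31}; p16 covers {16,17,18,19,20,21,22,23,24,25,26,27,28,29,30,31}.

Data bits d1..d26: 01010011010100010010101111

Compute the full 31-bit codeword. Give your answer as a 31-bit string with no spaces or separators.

1001101100110100100010010101111

Place data at non-parity positions: p1 p2 0 p4 1 0 1 p8 0 0 1 1 0 1 0 p16 1 0 0 0 1 0 0 1 0 1 0 1 1 1 1
p1 (pos 1,3,5,7,9,11,13,15,17,19,21,23,25,27,29,31): XOR of data positions = 0⊕1⊕1⊕0⊕1⊕0⊕0⊕1⊕0⊕1⊕0⊕0⊕0⊕1⊕1 = 1
p2 (pos 2,3,6,7,10,11,14,15,18,19,22,23,26,27,30,31): XOR of data positions = 0⊕0⊕1⊕0⊕1⊕1⊕0⊕0⊕0⊕0⊕0⊕1⊕0⊕1⊕1 = 0
p4 (pos 4,5,6,7,12,13,14,15,20,21,22,23,28,29,30,31): XOR of data positions = 1⊕0⊕1⊕1⊕0⊕1⊕0⊕0⊕1⊕0⊕0⊕1⊕1⊕1⊕1 = 1
p8 (pos 8,9,10,11,12,13,14,15,24,25,26,27,28,29,30,31): XOR of data positions = 0⊕0⊕1⊕1⊕0⊕1⊕0⊕1⊕0⊕1⊕0⊕1⊕1⊕1⊕1 = 1
p16 (pos 16,17,18,19,20,21,22,23,24,25,26,27,28,29,30,31): XOR of data positions = 1⊕0⊕0⊕0⊕1⊕0⊕0⊕1⊕0⊕1⊕0⊕1⊕1⊕1⊕1 = 0
Codeword: 1001101100110100100010010101111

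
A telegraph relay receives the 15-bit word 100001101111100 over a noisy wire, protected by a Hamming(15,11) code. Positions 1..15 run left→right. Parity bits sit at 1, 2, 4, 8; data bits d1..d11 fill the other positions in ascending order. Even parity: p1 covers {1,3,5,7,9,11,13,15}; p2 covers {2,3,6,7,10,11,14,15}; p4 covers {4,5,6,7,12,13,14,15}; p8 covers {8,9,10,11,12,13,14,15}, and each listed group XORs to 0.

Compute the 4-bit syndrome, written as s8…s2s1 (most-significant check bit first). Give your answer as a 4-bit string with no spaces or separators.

s1 (pos 1,3,5,7,9,11,13,15): 1⊕0⊕0⊕1⊕1⊕1⊕1⊕0 = 1
s2 (pos 2,3,6,7,10,11,14,15): 0⊕0⊕1⊕1⊕1⊕1⊕0⊕0 = 0
s4 (pos 4,5,6,7,12,13,14,15): 0⊕0⊕1⊕1⊕1⊕1⊕0⊕0 = 0
s8 (pos 8,9,10,11,12,13,14,15): 0⊕1⊕1⊕1⊕1⊕1⊕0⊕0 = 1
Syndrome s8…s1 = 1001 → error at position 9.

1001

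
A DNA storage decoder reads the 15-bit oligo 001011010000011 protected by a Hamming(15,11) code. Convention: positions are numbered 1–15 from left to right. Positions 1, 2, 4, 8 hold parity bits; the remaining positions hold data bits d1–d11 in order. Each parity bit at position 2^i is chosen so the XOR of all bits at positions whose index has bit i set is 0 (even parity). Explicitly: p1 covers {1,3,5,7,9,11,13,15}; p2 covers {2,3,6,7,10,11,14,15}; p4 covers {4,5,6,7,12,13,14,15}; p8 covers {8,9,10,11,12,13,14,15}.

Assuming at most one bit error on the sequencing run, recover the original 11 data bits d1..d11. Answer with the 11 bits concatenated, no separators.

s1 (pos 1,3,5,7,9,11,13,15): 0⊕1⊕1⊕0⊕0⊕0⊕0⊕1 = 1
s2 (pos 2,3,6,7,10,11,14,15): 0⊕1⊕1⊕0⊕0⊕0⊕1⊕1 = 0
s4 (pos 4,5,6,7,12,13,14,15): 0⊕1⊕1⊕0⊕0⊕0⊕1⊕1 = 0
s8 (pos 8,9,10,11,12,13,14,15): 1⊕0⊕0⊕0⊕0⊕0⊕1⊕1 = 1
Syndrome s8…s1 = 1001 → error at position 9.
Flip position 9: 001011010000011 → 001011011000011
Read data bits from positions 3,5,6,7,9,10,11,12,13,14,15: 11101000011

11101000011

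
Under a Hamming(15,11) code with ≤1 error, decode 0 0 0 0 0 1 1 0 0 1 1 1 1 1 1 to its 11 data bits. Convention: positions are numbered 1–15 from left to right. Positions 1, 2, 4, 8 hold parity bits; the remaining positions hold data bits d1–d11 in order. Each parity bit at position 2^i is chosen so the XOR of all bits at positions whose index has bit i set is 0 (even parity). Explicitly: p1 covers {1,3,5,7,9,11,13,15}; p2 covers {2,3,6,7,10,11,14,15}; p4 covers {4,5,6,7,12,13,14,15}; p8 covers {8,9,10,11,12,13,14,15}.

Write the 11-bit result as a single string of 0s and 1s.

s1 (pos 1,3,5,7,9,11,13,15): 0⊕0⊕0⊕1⊕0⊕1⊕1⊕1 = 0
s2 (pos 2,3,6,7,10,11,14,15): 0⊕0⊕1⊕1⊕1⊕1⊕1⊕1 = 0
s4 (pos 4,5,6,7,12,13,14,15): 0⊕0⊕1⊕1⊕1⊕1⊕1⊕1 = 0
s8 (pos 8,9,10,11,12,13,14,15): 0⊕0⊕1⊕1⊕1⊕1⊕1⊕1 = 0
Syndrome s8…s1 = 0000 → no error.
Read data bits from positions 3,5,6,7,9,10,11,12,13,14,15: 00110111111

00110111111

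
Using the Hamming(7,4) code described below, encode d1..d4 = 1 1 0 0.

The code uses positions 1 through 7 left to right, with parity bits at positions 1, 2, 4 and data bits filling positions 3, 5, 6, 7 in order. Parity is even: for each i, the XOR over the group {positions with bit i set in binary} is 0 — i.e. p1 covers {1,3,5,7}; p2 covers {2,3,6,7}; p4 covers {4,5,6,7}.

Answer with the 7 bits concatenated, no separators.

0111100

Place data at non-parity positions: p1 p2 1 p4 1 0 0
p1 (pos 1,3,5,7): XOR of data positions = 1⊕1⊕0 = 0
p2 (pos 2,3,6,7): XOR of data positions = 1⊕0⊕0 = 1
p4 (pos 4,5,6,7): XOR of data positions = 1⊕0⊕0 = 1
Codeword: 0111100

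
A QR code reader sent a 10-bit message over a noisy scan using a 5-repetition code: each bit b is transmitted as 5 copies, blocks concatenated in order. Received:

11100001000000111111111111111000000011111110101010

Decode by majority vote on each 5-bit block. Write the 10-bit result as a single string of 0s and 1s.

Block 1 (11100): 3 ones → 1
Block 2 (00100): 1 one → 0
Block 3 (00001): 1 one → 0
Block 4 (11111): 5 ones → 1
Block 5 (11111): 5 ones → 1
Block 6 (11110): 4 ones → 1
Block 7 (00000): 0 ones → 0
Block 8 (01111): 4 ones → 1
Block 9 (11101): 4 ones → 1
Block 10 (01010): 2 ones → 0

1001110110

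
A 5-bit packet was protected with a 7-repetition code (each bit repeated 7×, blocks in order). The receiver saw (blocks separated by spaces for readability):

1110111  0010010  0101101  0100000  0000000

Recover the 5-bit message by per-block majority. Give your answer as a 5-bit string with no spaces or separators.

Block 1 (1110111): 6 ones → 1
Block 2 (0010010): 2 ones → 0
Block 3 (0101101): 4 ones → 1
Block 4 (0100000): 1 one → 0
Block 5 (0000000): 0 ones → 0

10100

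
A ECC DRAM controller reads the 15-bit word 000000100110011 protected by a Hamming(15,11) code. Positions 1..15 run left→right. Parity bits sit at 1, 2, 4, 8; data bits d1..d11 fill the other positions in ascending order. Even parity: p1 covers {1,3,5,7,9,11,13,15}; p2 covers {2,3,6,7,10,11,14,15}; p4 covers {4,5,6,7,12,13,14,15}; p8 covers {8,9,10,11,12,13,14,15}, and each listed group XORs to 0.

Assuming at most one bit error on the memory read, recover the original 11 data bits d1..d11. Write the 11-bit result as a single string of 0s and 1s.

00000110011

s1 (pos 1,3,5,7,9,11,13,15): 0⊕0⊕0⊕1⊕0⊕1⊕0⊕1 = 1
s2 (pos 2,3,6,7,10,11,14,15): 0⊕0⊕0⊕1⊕1⊕1⊕1⊕1 = 1
s4 (pos 4,5,6,7,12,13,14,15): 0⊕0⊕0⊕1⊕0⊕0⊕1⊕1 = 1
s8 (pos 8,9,10,11,12,13,14,15): 0⊕0⊕1⊕1⊕0⊕0⊕1⊕1 = 0
Syndrome s8…s1 = 0111 → error at position 7.
Flip position 7: 000000100110011 → 000000000110011
Read data bits from positions 3,5,6,7,9,10,11,12,13,14,15: 00000110011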